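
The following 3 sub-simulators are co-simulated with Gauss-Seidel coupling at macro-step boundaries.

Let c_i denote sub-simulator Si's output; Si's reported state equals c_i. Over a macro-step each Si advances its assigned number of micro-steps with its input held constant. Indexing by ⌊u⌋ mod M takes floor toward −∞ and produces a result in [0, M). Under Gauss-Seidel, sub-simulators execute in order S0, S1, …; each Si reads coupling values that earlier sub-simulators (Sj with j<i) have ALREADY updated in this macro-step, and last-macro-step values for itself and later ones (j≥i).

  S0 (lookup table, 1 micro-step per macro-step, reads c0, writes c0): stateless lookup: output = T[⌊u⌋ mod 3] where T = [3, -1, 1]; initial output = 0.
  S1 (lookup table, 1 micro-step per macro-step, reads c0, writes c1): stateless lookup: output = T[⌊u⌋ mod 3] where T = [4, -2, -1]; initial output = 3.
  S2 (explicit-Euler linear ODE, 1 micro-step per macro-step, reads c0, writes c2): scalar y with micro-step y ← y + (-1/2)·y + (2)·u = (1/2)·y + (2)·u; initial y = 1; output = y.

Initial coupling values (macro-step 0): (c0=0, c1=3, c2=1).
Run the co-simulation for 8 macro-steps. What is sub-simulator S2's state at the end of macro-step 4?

S2 state at macro-step 4 = 181/16

macro 1: S0 reads c0=0 → after 1×micro: 3; S1 reads c0=3 → after 1×micro: 4; S2 reads c0=3 → after 1×micro: 13/2 ⇒ (c0=3, c1=4, c2=13/2)
macro 2: S0 reads c0=3 → after 1×micro: 3; S1 reads c0=3 → after 1×micro: 4; S2 reads c0=3 → after 1×micro: 37/4 ⇒ (c0=3, c1=4, c2=37/4)
macro 3: S0 reads c0=3 → after 1×micro: 3; S1 reads c0=3 → after 1×micro: 4; S2 reads c0=3 → after 1×micro: 85/8 ⇒ (c0=3, c1=4, c2=85/8)
macro 4: S0 reads c0=3 → after 1×micro: 3; S1 reads c0=3 → after 1×micro: 4; S2 reads c0=3 → after 1×micro: 181/16 ⇒ (c0=3, c1=4, c2=181/16)
macro 5: S0 reads c0=3 → after 1×micro: 3; S1 reads c0=3 → after 1×micro: 4; S2 reads c0=3 → after 1×micro: 373/32 ⇒ (c0=3, c1=4, c2=373/32)
macro 6: S0 reads c0=3 → after 1×micro: 3; S1 reads c0=3 → after 1×micro: 4; S2 reads c0=3 → after 1×micro: 757/64 ⇒ (c0=3, c1=4, c2=757/64)
macro 7: S0 reads c0=3 → after 1×micro: 3; S1 reads c0=3 → after 1×micro: 4; S2 reads c0=3 → after 1×micro: 1525/128 ⇒ (c0=3, c1=4, c2=1525/128)
macro 8: S0 reads c0=3 → after 1×micro: 3; S1 reads c0=3 → after 1×micro: 4; S2 reads c0=3 → after 1×micro: 3061/256 ⇒ (c0=3, c1=4, c2=3061/256)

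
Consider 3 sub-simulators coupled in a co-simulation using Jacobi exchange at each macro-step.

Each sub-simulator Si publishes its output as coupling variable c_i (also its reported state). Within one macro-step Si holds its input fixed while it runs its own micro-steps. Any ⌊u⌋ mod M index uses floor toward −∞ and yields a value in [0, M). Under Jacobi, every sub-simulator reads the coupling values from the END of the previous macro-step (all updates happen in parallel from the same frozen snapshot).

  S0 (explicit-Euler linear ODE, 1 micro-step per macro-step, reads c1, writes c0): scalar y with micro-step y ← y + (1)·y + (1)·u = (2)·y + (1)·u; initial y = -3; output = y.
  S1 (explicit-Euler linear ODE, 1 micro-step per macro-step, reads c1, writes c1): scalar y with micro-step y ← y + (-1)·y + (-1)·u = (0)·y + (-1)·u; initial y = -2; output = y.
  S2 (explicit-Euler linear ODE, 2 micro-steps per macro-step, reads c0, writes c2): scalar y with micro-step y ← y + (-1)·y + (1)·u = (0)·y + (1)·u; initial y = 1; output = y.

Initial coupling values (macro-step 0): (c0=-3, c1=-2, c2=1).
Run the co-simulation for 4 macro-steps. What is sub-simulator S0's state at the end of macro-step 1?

S0 state at macro-step 1 = -8

macro 1: S0 reads c1=-2 → after 1×micro: -8; S1 reads c1=-2 → after 1×micro: 2; S2 reads c0=-3 → after 2×micro: -3 ⇒ (c0=-8, c1=2, c2=-3)
macro 2: S0 reads c1=2 → after 1×micro: -14; S1 reads c1=2 → after 1×micro: -2; S2 reads c0=-8 → after 2×micro: -8 ⇒ (c0=-14, c1=-2, c2=-8)
macro 3: S0 reads c1=-2 → after 1×micro: -30; S1 reads c1=-2 → after 1×micro: 2; S2 reads c0=-14 → after 2×micro: -14 ⇒ (c0=-30, c1=2, c2=-14)
macro 4: S0 reads c1=2 → after 1×micro: -58; S1 reads c1=2 → after 1×micro: -2; S2 reads c0=-30 → after 2×micro: -30 ⇒ (c0=-58, c1=-2, c2=-30)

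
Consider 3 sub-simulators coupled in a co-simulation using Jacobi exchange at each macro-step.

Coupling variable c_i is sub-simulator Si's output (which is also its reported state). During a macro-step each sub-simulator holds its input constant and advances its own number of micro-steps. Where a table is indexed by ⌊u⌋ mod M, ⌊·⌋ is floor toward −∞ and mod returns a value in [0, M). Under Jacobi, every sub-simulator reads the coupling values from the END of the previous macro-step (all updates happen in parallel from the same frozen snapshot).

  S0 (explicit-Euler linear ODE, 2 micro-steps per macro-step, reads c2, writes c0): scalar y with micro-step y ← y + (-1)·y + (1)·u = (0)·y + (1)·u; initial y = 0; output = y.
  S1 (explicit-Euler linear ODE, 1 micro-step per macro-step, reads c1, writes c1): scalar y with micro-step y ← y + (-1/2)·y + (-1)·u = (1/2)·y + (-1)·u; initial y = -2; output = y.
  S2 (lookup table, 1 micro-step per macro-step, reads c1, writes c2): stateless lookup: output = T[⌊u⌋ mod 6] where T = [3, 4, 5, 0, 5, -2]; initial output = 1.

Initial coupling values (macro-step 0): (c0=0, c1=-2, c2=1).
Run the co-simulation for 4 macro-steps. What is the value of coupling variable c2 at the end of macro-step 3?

macro 1: S0 reads c2=1 → after 2×micro: 1; S1 reads c1=-2 → after 1×micro: 1; S2 reads c1=-2 → after 1×micro: 5 ⇒ (c0=1, c1=1, c2=5)
macro 2: S0 reads c2=5 → after 2×micro: 5; S1 reads c1=1 → after 1×micro: -1/2; S2 reads c1=1 → after 1×micro: 4 ⇒ (c0=5, c1=-1/2, c2=4)
macro 3: S0 reads c2=4 → after 2×micro: 4; S1 reads c1=-1/2 → after 1×micro: 1/4; S2 reads c1=-1/2 → after 1×micro: -2 ⇒ (c0=4, c1=1/4, c2=-2)
macro 4: S0 reads c2=-2 → after 2×micro: -2; S1 reads c1=1/4 → after 1×micro: -1/8; S2 reads c1=1/4 → after 1×micro: 3 ⇒ (c0=-2, c1=-1/8, c2=3)

c2 at macro-step 3 = -2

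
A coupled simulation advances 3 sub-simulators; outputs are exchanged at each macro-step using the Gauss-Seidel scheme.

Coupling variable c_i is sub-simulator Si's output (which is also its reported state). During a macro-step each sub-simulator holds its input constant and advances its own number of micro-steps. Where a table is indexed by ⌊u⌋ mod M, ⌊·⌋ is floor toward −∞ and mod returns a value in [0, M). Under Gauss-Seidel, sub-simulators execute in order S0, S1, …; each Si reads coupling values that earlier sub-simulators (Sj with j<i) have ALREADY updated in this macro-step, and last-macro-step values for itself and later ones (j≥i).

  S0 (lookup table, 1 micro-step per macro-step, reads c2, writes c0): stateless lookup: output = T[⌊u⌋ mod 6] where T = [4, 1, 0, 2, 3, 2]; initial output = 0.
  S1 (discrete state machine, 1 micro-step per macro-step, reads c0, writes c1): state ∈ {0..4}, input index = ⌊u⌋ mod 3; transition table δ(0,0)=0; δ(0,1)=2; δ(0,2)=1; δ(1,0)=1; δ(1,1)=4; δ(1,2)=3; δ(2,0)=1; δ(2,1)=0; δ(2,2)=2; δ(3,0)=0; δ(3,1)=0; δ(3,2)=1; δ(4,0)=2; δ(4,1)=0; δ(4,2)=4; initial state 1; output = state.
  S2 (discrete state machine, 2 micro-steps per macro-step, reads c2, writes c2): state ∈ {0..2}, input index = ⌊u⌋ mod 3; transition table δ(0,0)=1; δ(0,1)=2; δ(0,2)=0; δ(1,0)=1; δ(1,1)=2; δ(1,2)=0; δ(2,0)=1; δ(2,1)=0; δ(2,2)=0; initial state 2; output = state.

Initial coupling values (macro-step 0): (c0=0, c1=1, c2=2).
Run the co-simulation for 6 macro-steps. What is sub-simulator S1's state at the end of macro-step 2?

S1 state at macro-step 2 = 4

macro 1: S0 reads c2=2 → after 1×micro: 0; S1 reads c0=0 → after 1×micro: 1; S2 reads c2=2 → after 2×micro: 0 ⇒ (c0=0, c1=1, c2=0)
macro 2: S0 reads c2=0 → after 1×micro: 4; S1 reads c0=4 → after 1×micro: 4; S2 reads c2=0 → after 2×micro: 1 ⇒ (c0=4, c1=4, c2=1)
macro 3: S0 reads c2=1 → after 1×micro: 1; S1 reads c0=1 → after 1×micro: 0; S2 reads c2=1 → after 2×micro: 0 ⇒ (c0=1, c1=0, c2=0)
macro 4: S0 reads c2=0 → after 1×micro: 4; S1 reads c0=4 → after 1×micro: 2; S2 reads c2=0 → after 2×micro: 1 ⇒ (c0=4, c1=2, c2=1)
macro 5: S0 reads c2=1 → after 1×micro: 1; S1 reads c0=1 → after 1×micro: 0; S2 reads c2=1 → after 2×micro: 0 ⇒ (c0=1, c1=0, c2=0)
macro 6: S0 reads c2=0 → after 1×micro: 4; S1 reads c0=4 → after 1×micro: 2; S2 reads c2=0 → after 2×micro: 1 ⇒ (c0=4, c1=2, c2=1)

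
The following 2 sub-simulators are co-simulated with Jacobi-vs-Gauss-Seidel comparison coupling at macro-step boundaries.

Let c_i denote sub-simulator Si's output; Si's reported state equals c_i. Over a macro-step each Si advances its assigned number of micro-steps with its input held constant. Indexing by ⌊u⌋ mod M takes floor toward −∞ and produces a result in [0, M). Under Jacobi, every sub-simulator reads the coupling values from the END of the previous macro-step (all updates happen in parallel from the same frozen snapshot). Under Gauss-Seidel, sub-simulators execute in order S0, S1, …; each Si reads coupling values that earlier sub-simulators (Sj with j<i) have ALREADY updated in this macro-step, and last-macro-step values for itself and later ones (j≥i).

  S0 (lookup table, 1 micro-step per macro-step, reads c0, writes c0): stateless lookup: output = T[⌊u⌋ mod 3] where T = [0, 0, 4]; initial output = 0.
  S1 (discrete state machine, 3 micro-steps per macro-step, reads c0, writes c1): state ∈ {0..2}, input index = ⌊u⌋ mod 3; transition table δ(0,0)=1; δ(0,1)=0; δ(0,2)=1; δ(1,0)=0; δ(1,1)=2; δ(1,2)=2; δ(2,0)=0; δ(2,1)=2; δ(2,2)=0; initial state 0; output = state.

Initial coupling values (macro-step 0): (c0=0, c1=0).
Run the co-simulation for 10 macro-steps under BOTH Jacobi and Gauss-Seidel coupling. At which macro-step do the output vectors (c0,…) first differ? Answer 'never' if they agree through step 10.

[Jacobi] macro 1: S0 reads c0=0 → after 1×micro: 0; S1 reads c0=0 → after 3×micro: 1 ⇒ (c0=0, c1=1)
[Jacobi] macro 2: S0 reads c0=0 → after 1×micro: 0; S1 reads c0=0 → after 3×micro: 0 ⇒ (c0=0, c1=0)
[Jacobi] macro 3: S0 reads c0=0 → after 1×micro: 0; S1 reads c0=0 → after 3×micro: 1 ⇒ (c0=0, c1=1)
[Jacobi] macro 4: S0 reads c0=0 → after 1×micro: 0; S1 reads c0=0 → after 3×micro: 0 ⇒ (c0=0, c1=0)
[Jacobi] macro 5: S0 reads c0=0 → after 1×micro: 0; S1 reads c0=0 → after 3×micro: 1 ⇒ (c0=0, c1=1)
[Jacobi] macro 6: S0 reads c0=0 → after 1×micro: 0; S1 reads c0=0 → after 3×micro: 0 ⇒ (c0=0, c1=0)
[Jacobi] macro 7: S0 reads c0=0 → after 1×micro: 0; S1 reads c0=0 → after 3×micro: 1 ⇒ (c0=0, c1=1)
[Jacobi] macro 8: S0 reads c0=0 → after 1×micro: 0; S1 reads c0=0 → after 3×micro: 0 ⇒ (c0=0, c1=0)
[Jacobi] macro 9: S0 reads c0=0 → after 1×micro: 0; S1 reads c0=0 → after 3×micro: 1 ⇒ (c0=0, c1=1)
[Jacobi] macro 10: S0 reads c0=0 → after 1×micro: 0; S1 reads c0=0 → after 3×micro: 0 ⇒ (c0=0, c1=0)
[Gauss-Seidel] macro 1: S0 reads c0=0 → after 1×micro: 0; S1 reads c0=0 → after 3×micro: 1 ⇒ (c0=0, c1=1)
[Gauss-Seidel] macro 2: S0 reads c0=0 → after 1×micro: 0; S1 reads c0=0 → after 3×micro: 0 ⇒ (c0=0, c1=0)
[Gauss-Seidel] macro 3: S0 reads c0=0 → after 1×micro: 0; S1 reads c0=0 → after 3×micro: 1 ⇒ (c0=0, c1=1)
[Gauss-Seidel] macro 4: S0 reads c0=0 → after 1×micro: 0; S1 reads c0=0 → after 3×micro: 0 ⇒ (c0=0, c1=0)
[Gauss-Seidel] macro 5: S0 reads c0=0 → after 1×micro: 0; S1 reads c0=0 → after 3×micro: 1 ⇒ (c0=0, c1=1)
[Gauss-Seidel] macro 6: S0 reads c0=0 → after 1×micro: 0; S1 reads c0=0 → after 3×micro: 0 ⇒ (c0=0, c1=0)
[Gauss-Seidel] macro 7: S0 reads c0=0 → after 1×micro: 0; S1 reads c0=0 → after 3×micro: 1 ⇒ (c0=0, c1=1)
[Gauss-Seidel] macro 8: S0 reads c0=0 → after 1×micro: 0; S1 reads c0=0 → after 3×micro: 0 ⇒ (c0=0, c1=0)
[Gauss-Seidel] macro 9: S0 reads c0=0 → after 1×micro: 0; S1 reads c0=0 → after 3×micro: 1 ⇒ (c0=0, c1=1)
[Gauss-Seidel] macro 10: S0 reads c0=0 → after 1×micro: 0; S1 reads c0=0 → after 3×micro: 0 ⇒ (c0=0, c1=0)

first divergence at macro-step: never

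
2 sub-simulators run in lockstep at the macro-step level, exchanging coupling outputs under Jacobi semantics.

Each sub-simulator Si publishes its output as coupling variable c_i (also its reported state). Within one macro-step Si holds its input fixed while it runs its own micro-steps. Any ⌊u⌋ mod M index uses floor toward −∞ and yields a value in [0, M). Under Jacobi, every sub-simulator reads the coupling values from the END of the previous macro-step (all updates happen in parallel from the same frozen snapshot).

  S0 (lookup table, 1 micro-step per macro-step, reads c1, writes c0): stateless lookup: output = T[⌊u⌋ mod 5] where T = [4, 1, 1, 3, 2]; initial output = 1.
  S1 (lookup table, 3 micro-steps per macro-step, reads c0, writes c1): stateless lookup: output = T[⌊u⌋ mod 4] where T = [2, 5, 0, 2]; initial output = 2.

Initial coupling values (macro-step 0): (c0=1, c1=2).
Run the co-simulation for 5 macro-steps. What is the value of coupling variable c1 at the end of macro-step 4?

c1 at macro-step 4 = 2

macro 1: S0 reads c1=2 → after 1×micro: 1; S1 reads c0=1 → after 3×micro: 5 ⇒ (c0=1, c1=5)
macro 2: S0 reads c1=5 → after 1×micro: 4; S1 reads c0=1 → after 3×micro: 5 ⇒ (c0=4, c1=5)
macro 3: S0 reads c1=5 → after 1×micro: 4; S1 reads c0=4 → after 3×micro: 2 ⇒ (c0=4, c1=2)
macro 4: S0 reads c1=2 → after 1×micro: 1; S1 reads c0=4 → after 3×micro: 2 ⇒ (c0=1, c1=2)
macro 5: S0 reads c1=2 → after 1×micro: 1; S1 reads c0=1 → after 3×micro: 5 ⇒ (c0=1, c1=5)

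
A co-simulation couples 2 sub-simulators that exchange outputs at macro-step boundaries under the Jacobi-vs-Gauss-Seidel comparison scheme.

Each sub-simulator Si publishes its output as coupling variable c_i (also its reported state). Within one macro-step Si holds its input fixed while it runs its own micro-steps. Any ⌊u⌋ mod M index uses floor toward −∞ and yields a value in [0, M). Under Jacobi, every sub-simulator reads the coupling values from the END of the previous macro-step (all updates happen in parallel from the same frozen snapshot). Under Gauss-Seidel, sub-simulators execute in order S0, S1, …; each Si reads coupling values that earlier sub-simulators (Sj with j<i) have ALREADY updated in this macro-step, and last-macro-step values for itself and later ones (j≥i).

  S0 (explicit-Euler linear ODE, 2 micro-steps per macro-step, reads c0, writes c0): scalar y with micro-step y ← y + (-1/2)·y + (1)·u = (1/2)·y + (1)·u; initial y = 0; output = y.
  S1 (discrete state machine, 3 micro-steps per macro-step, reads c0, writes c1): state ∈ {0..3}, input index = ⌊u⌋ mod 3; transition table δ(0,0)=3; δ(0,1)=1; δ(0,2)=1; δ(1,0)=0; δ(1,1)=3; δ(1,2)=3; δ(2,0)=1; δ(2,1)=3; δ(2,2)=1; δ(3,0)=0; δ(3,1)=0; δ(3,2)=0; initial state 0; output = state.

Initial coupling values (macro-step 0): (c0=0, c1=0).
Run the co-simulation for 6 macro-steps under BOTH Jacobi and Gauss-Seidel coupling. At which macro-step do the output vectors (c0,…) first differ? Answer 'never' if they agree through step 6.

[Jacobi] macro 1: S0 reads c0=0 → after 2×micro: 0; S1 reads c0=0 → after 3×micro: 3 ⇒ (c0=0, c1=3)
[Jacobi] macro 2: S0 reads c0=0 → after 2×micro: 0; S1 reads c0=0 → after 3×micro: 0 ⇒ (c0=0, c1=0)
[Jacobi] macro 3: S0 reads c0=0 → after 2×micro: 0; S1 reads c0=0 → after 3×micro: 3 ⇒ (c0=0, c1=3)
[Jacobi] macro 4: S0 reads c0=0 → after 2×micro: 0; S1 reads c0=0 → after 3×micro: 0 ⇒ (c0=0, c1=0)
[Jacobi] macro 5: S0 reads c0=0 → after 2×micro: 0; S1 reads c0=0 → after 3×micro: 3 ⇒ (c0=0, c1=3)
[Jacobi] macro 6: S0 reads c0=0 → after 2×micro: 0; S1 reads c0=0 → after 3×micro: 0 ⇒ (c0=0, c1=0)
[Gauss-Seidel] macro 1: S0 reads c0=0 → after 2×micro: 0; S1 reads c0=0 → after 3×micro: 3 ⇒ (c0=0, c1=3)
[Gauss-Seidel] macro 2: S0 reads c0=0 → after 2×micro: 0; S1 reads c0=0 → after 3×micro: 0 ⇒ (c0=0, c1=0)
[Gauss-Seidel] macro 3: S0 reads c0=0 → after 2×micro: 0; S1 reads c0=0 → after 3×micro: 3 ⇒ (c0=0, c1=3)
[Gauss-Seidel] macro 4: S0 reads c0=0 → after 2×micro: 0; S1 reads c0=0 → after 3×micro: 0 ⇒ (c0=0, c1=0)
[Gauss-Seidel] macro 5: S0 reads c0=0 → after 2×micro: 0; S1 reads c0=0 → after 3×micro: 3 ⇒ (c0=0, c1=3)
[Gauss-Seidel] macro 6: S0 reads c0=0 → after 2×micro: 0; S1 reads c0=0 → after 3×micro: 0 ⇒ (c0=0, c1=0)

first divergence at macro-step: never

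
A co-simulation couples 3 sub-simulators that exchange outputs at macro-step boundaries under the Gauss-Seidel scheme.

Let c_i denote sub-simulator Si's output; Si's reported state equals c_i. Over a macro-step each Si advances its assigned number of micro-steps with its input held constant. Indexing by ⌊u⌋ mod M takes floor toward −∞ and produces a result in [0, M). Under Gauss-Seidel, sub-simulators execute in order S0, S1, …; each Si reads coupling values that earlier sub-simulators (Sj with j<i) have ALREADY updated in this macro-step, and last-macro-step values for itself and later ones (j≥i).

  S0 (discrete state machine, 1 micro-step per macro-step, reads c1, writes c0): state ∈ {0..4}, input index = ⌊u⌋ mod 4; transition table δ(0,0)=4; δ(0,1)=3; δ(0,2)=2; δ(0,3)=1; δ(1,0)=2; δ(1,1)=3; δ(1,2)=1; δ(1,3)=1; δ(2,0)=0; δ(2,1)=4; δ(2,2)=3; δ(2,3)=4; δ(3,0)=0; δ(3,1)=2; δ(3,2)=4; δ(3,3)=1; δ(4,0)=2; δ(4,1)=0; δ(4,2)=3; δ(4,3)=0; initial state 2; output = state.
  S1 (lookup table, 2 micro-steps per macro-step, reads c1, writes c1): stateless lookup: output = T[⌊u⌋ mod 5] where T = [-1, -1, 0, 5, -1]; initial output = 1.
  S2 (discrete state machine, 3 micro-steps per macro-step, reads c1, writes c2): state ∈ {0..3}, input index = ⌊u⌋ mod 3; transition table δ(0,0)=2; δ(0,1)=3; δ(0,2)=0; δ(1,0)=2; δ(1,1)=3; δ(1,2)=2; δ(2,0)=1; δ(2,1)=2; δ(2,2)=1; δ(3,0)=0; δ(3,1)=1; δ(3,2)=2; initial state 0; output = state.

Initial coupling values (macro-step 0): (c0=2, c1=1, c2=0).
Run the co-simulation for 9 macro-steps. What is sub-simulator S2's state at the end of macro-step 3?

S2 state at macro-step 3 = 0

macro 1: S0 reads c1=1 → after 1×micro: 4; S1 reads c1=1 → after 2×micro: -1; S2 reads c1=-1 → after 3×micro: 0 ⇒ (c0=4, c1=-1, c2=0)
macro 2: S0 reads c1=-1 → after 1×micro: 0; S1 reads c1=-1 → after 2×micro: -1; S2 reads c1=-1 → after 3×micro: 0 ⇒ (c0=0, c1=-1, c2=0)
macro 3: S0 reads c1=-1 → after 1×micro: 1; S1 reads c1=-1 → after 2×micro: -1; S2 reads c1=-1 → after 3×micro: 0 ⇒ (c0=1, c1=-1, c2=0)
macro 4: S0 reads c1=-1 → after 1×micro: 1; S1 reads c1=-1 → after 2×micro: -1; S2 reads c1=-1 → after 3×micro: 0 ⇒ (c0=1, c1=-1, c2=0)
macro 5: S0 reads c1=-1 → after 1×micro: 1; S1 reads c1=-1 → after 2×micro: -1; S2 reads c1=-1 → after 3×micro: 0 ⇒ (c0=1, c1=-1, c2=0)
macro 6: S0 reads c1=-1 → after 1×micro: 1; S1 reads c1=-1 → after 2×micro: -1; S2 reads c1=-1 → after 3×micro: 0 ⇒ (c0=1, c1=-1, c2=0)
macro 7: S0 reads c1=-1 → after 1×micro: 1; S1 reads c1=-1 → after 2×micro: -1; S2 reads c1=-1 → after 3×micro: 0 ⇒ (c0=1, c1=-1, c2=0)
macro 8: S0 reads c1=-1 → after 1×micro: 1; S1 reads c1=-1 → after 2×micro: -1; S2 reads c1=-1 → after 3×micro: 0 ⇒ (c0=1, c1=-1, c2=0)
macro 9: S0 reads c1=-1 → after 1×micro: 1; S1 reads c1=-1 → after 2×micro: -1; S2 reads c1=-1 → after 3×micro: 0 ⇒ (c0=1, c1=-1, c2=0)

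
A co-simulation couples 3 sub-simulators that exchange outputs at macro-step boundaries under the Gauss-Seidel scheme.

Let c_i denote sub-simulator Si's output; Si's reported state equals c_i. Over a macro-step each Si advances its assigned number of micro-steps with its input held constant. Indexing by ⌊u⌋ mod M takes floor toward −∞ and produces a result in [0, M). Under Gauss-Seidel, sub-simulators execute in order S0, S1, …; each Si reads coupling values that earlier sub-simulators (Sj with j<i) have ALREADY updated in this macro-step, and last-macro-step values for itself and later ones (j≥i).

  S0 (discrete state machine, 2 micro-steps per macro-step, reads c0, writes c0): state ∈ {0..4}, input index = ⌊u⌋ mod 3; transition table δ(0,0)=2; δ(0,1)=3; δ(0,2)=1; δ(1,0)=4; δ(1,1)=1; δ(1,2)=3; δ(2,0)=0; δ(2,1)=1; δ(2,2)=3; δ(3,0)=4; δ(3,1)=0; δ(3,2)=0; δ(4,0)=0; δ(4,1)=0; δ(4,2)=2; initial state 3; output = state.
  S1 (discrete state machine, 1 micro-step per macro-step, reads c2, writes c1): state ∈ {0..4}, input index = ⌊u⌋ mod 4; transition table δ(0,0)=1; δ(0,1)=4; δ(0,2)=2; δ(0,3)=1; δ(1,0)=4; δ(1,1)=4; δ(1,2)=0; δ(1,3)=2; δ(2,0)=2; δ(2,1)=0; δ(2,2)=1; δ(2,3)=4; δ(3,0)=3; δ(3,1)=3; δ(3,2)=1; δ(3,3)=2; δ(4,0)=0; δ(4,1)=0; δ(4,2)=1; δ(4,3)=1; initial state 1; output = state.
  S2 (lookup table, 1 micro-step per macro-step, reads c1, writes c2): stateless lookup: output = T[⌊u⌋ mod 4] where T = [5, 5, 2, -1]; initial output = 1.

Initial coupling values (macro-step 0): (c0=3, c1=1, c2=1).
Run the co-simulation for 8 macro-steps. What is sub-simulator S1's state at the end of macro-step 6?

S1 state at macro-step 6 = 0

macro 1: S0 reads c0=3 → after 2×micro: 0; S1 reads c2=1 → after 1×micro: 4; S2 reads c1=4 → after 1×micro: 5 ⇒ (c0=0, c1=4, c2=5)
macro 2: S0 reads c0=0 → after 2×micro: 0; S1 reads c2=5 → after 1×micro: 0; S2 reads c1=0 → after 1×micro: 5 ⇒ (c0=0, c1=0, c2=5)
macro 3: S0 reads c0=0 → after 2×micro: 0; S1 reads c2=5 → after 1×micro: 4; S2 reads c1=4 → after 1×micro: 5 ⇒ (c0=0, c1=4, c2=5)
macro 4: S0 reads c0=0 → after 2×micro: 0; S1 reads c2=5 → after 1×micro: 0; S2 reads c1=0 → after 1×micro: 5 ⇒ (c0=0, c1=0, c2=5)
macro 5: S0 reads c0=0 → after 2×micro: 0; S1 reads c2=5 → after 1×micro: 4; S2 reads c1=4 → after 1×micro: 5 ⇒ (c0=0, c1=4, c2=5)
macro 6: S0 reads c0=0 → after 2×micro: 0; S1 reads c2=5 → after 1×micro: 0; S2 reads c1=0 → after 1×micro: 5 ⇒ (c0=0, c1=0, c2=5)
macro 7: S0 reads c0=0 → after 2×micro: 0; S1 reads c2=5 → after 1×micro: 4; S2 reads c1=4 → after 1×micro: 5 ⇒ (c0=0, c1=4, c2=5)
macro 8: S0 reads c0=0 → after 2×micro: 0; S1 reads c2=5 → after 1×micro: 0; S2 reads c1=0 → after 1×micro: 5 ⇒ (c0=0, c1=0, c2=5)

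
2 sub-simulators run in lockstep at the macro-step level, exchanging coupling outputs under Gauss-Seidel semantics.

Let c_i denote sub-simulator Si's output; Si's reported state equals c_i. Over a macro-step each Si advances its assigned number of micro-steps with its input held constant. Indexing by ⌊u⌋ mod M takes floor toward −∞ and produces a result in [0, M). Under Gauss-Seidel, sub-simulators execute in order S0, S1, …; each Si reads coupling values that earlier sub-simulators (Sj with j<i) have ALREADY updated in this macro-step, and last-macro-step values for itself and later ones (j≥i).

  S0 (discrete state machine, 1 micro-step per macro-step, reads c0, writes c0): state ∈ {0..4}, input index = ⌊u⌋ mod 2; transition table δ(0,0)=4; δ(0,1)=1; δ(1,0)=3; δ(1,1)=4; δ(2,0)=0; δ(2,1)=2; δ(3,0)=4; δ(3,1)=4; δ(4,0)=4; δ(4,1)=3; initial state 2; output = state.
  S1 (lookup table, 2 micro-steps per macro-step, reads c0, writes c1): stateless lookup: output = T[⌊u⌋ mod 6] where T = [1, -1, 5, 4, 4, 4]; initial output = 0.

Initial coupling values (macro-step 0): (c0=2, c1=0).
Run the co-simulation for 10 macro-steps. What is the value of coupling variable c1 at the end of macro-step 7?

macro 1: S0 reads c0=2 → after 1×micro: 0; S1 reads c0=0 → after 2×micro: 1 ⇒ (c0=0, c1=1)
macro 2: S0 reads c0=0 → after 1×micro: 4; S1 reads c0=4 → after 2×micro: 4 ⇒ (c0=4, c1=4)
macro 3: S0 reads c0=4 → after 1×micro: 4; S1 reads c0=4 → after 2×micro: 4 ⇒ (c0=4, c1=4)
macro 4: S0 reads c0=4 → after 1×micro: 4; S1 reads c0=4 → after 2×micro: 4 ⇒ (c0=4, c1=4)
macro 5: S0 reads c0=4 → after 1×micro: 4; S1 reads c0=4 → after 2×micro: 4 ⇒ (c0=4, c1=4)
macro 6: S0 reads c0=4 → after 1×micro: 4; S1 reads c0=4 → after 2×micro: 4 ⇒ (c0=4, c1=4)
macro 7: S0 reads c0=4 → after 1×micro: 4; S1 reads c0=4 → after 2×micro: 4 ⇒ (c0=4, c1=4)
macro 8: S0 reads c0=4 → after 1×micro: 4; S1 reads c0=4 → after 2×micro: 4 ⇒ (c0=4, c1=4)
macro 9: S0 reads c0=4 → after 1×micro: 4; S1 reads c0=4 → after 2×micro: 4 ⇒ (c0=4, c1=4)
macro 10: S0 reads c0=4 → after 1×micro: 4; S1 reads c0=4 → after 2×micro: 4 ⇒ (c0=4, c1=4)

c1 at macro-step 7 = 4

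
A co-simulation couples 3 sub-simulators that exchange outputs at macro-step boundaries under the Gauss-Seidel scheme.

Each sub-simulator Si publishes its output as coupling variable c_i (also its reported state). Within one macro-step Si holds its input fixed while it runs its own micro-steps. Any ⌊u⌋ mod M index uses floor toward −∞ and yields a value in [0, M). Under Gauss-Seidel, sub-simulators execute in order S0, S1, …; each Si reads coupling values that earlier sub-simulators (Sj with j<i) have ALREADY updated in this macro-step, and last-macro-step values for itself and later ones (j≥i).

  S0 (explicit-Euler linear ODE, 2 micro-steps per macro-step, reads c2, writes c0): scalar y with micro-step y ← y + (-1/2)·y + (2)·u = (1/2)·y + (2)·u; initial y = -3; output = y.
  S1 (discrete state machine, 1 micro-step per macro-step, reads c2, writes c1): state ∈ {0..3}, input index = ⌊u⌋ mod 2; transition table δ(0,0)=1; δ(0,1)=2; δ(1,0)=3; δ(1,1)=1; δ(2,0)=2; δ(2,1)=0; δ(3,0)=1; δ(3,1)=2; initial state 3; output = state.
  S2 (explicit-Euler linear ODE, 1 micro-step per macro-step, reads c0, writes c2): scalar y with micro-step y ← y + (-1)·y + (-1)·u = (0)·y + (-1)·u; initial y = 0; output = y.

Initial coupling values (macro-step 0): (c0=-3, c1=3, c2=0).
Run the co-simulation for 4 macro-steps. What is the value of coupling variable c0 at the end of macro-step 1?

macro 1: S0 reads c2=0 → after 2×micro: -3/4; S1 reads c2=0 → after 1×micro: 1; S2 reads c0=-3/4 → after 1×micro: 3/4 ⇒ (c0=-3/4, c1=1, c2=3/4)
macro 2: S0 reads c2=3/4 → after 2×micro: 33/16; S1 reads c2=3/4 → after 1×micro: 3; S2 reads c0=33/16 → after 1×micro: -33/16 ⇒ (c0=33/16, c1=3, c2=-33/16)
macro 3: S0 reads c2=-33/16 → after 2×micro: -363/64; S1 reads c2=-33/16 → after 1×micro: 2; S2 reads c0=-363/64 → after 1×micro: 363/64 ⇒ (c0=-363/64, c1=2, c2=363/64)
macro 4: S0 reads c2=363/64 → after 2×micro: 3993/256; S1 reads c2=363/64 → after 1×micro: 0; S2 reads c0=3993/256 → after 1×micro: -3993/256 ⇒ (c0=3993/256, c1=0, c2=-3993/256)

c0 at macro-step 1 = -3/4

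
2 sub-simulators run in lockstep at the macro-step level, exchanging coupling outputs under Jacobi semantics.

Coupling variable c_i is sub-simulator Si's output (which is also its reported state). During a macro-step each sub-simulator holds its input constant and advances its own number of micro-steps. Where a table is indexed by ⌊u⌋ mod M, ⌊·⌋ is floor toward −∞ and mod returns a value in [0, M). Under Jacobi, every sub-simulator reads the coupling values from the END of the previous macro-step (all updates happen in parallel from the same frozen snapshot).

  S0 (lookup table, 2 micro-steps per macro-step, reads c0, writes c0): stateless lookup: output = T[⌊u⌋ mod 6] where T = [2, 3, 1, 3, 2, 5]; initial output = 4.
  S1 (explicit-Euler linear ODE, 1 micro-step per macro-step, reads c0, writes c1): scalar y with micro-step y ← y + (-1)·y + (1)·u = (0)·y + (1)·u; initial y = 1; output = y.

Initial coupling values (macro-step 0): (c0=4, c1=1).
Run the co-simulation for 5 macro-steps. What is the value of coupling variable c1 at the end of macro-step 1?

macro 1: S0 reads c0=4 → after 2×micro: 2; S1 reads c0=4 → after 1×micro: 4 ⇒ (c0=2, c1=4)
macro 2: S0 reads c0=2 → after 2×micro: 1; S1 reads c0=2 → after 1×micro: 2 ⇒ (c0=1, c1=2)
macro 3: S0 reads c0=1 → after 2×micro: 3; S1 reads c0=1 → after 1×micro: 1 ⇒ (c0=3, c1=1)
macro 4: S0 reads c0=3 → after 2×micro: 3; S1 reads c0=3 → after 1×micro: 3 ⇒ (c0=3, c1=3)
macro 5: S0 reads c0=3 → after 2×micro: 3; S1 reads c0=3 → after 1×micro: 3 ⇒ (c0=3, c1=3)

c1 at macro-step 1 = 4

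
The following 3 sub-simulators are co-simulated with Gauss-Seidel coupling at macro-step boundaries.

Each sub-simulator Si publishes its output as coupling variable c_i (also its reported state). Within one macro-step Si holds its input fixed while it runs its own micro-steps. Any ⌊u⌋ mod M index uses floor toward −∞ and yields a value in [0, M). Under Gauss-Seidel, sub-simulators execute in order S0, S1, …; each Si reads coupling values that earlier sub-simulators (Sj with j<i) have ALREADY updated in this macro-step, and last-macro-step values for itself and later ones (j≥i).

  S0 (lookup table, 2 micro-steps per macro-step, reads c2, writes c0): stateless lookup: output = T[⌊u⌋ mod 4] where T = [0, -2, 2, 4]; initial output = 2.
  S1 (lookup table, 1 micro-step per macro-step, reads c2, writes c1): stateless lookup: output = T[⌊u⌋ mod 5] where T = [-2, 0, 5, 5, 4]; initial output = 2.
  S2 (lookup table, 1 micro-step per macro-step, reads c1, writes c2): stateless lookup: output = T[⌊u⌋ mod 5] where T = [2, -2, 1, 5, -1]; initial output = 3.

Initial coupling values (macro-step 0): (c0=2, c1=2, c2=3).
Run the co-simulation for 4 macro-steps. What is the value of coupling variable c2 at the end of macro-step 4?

c2 at macro-step 4 = 2

macro 1: S0 reads c2=3 → after 2×micro: 4; S1 reads c2=3 → after 1×micro: 5; S2 reads c1=5 → after 1×micro: 2 ⇒ (c0=4, c1=5, c2=2)
macro 2: S0 reads c2=2 → after 2×micro: 2; S1 reads c2=2 → after 1×micro: 5; S2 reads c1=5 → after 1×micro: 2 ⇒ (c0=2, c1=5, c2=2)
macro 3: S0 reads c2=2 → after 2×micro: 2; S1 reads c2=2 → after 1×micro: 5; S2 reads c1=5 → after 1×micro: 2 ⇒ (c0=2, c1=5, c2=2)
macro 4: S0 reads c2=2 → after 2×micro: 2; S1 reads c2=2 → after 1×micro: 5; S2 reads c1=5 → after 1×micro: 2 ⇒ (c0=2, c1=5, c2=2)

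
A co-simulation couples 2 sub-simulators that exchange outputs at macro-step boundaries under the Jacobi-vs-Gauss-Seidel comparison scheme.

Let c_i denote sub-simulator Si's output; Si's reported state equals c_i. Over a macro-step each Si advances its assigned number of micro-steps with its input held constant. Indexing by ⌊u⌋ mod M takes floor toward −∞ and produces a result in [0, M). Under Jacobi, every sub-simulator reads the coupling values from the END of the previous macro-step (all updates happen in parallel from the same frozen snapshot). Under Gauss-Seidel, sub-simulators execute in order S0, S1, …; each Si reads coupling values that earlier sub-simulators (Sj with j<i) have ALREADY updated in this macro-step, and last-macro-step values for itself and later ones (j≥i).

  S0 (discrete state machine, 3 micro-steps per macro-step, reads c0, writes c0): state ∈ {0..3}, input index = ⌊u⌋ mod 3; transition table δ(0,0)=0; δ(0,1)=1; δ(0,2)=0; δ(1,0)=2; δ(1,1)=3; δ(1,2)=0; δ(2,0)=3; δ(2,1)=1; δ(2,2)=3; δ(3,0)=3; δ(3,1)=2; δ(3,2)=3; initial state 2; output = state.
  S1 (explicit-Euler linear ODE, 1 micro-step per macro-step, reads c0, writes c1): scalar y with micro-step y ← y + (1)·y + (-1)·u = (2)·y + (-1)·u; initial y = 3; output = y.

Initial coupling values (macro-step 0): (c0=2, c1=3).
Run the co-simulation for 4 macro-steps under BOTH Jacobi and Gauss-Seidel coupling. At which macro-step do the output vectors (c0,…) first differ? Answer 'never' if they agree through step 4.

first divergence at macro-step: 1

[Jacobi] macro 1: S0 reads c0=2 → after 3×micro: 3; S1 reads c0=2 → after 1×micro: 4 ⇒ (c0=3, c1=4)
[Jacobi] macro 2: S0 reads c0=3 → after 3×micro: 3; S1 reads c0=3 → after 1×micro: 5 ⇒ (c0=3, c1=5)
[Jacobi] macro 3: S0 reads c0=3 → after 3×micro: 3; S1 reads c0=3 → after 1×micro: 7 ⇒ (c0=3, c1=7)
[Jacobi] macro 4: S0 reads c0=3 → after 3×micro: 3; S1 reads c0=3 → after 1×micro: 11 ⇒ (c0=3, c1=11)
[Gauss-Seidel] macro 1: S0 reads c0=2 → after 3×micro: 3; S1 reads c0=3 → after 1×micro: 3 ⇒ (c0=3, c1=3)
[Gauss-Seidel] macro 2: S0 reads c0=3 → after 3×micro: 3; S1 reads c0=3 → after 1×micro: 3 ⇒ (c0=3, c1=3)
[Gauss-Seidel] macro 3: S0 reads c0=3 → after 3×micro: 3; S1 reads c0=3 → after 1×micro: 3 ⇒ (c0=3, c1=3)
[Gauss-Seidel] macro 4: S0 reads c0=3 → after 3×micro: 3; S1 reads c0=3 → after 1×micro: 3 ⇒ (c0=3, c1=3)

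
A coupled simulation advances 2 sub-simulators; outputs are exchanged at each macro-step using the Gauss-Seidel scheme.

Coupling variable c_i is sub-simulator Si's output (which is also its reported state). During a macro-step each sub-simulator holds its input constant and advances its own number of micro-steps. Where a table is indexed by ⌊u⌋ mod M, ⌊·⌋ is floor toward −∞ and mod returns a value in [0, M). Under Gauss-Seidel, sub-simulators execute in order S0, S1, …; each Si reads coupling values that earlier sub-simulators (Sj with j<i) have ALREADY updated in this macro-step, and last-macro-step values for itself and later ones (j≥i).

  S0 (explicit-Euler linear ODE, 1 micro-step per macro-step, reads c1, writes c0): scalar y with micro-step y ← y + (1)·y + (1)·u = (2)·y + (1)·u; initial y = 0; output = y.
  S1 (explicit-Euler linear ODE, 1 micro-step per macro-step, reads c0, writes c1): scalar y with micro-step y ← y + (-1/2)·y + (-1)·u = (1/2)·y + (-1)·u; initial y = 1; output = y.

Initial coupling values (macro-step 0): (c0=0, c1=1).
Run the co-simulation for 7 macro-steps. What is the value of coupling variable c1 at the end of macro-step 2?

macro 1: S0 reads c1=1 → after 1×micro: 1; S1 reads c0=1 → after 1×micro: -1/2 ⇒ (c0=1, c1=-1/2)
macro 2: S0 reads c1=-1/2 → after 1×micro: 3/2; S1 reads c0=3/2 → after 1×micro: -7/4 ⇒ (c0=3/2, c1=-7/4)
macro 3: S0 reads c1=-7/4 → after 1×micro: 5/4; S1 reads c0=5/4 → after 1×micro: -17/8 ⇒ (c0=5/4, c1=-17/8)
macro 4: S0 reads c1=-17/8 → after 1×micro: 3/8; S1 reads c0=3/8 → after 1×micro: -23/16 ⇒ (c0=3/8, c1=-23/16)
macro 5: S0 reads c1=-23/16 → after 1×micro: -11/16; S1 reads c0=-11/16 → after 1×micro: -1/32 ⇒ (c0=-11/16, c1=-1/32)
macro 6: S0 reads c1=-1/32 → after 1×micro: -45/32; S1 reads c0=-45/32 → after 1×micro: 89/64 ⇒ (c0=-45/32, c1=89/64)
macro 7: S0 reads c1=89/64 → after 1×micro: -91/64; S1 reads c0=-91/64 → after 1×micro: 271/128 ⇒ (c0=-91/64, c1=271/128)

c1 at macro-step 2 = -7/4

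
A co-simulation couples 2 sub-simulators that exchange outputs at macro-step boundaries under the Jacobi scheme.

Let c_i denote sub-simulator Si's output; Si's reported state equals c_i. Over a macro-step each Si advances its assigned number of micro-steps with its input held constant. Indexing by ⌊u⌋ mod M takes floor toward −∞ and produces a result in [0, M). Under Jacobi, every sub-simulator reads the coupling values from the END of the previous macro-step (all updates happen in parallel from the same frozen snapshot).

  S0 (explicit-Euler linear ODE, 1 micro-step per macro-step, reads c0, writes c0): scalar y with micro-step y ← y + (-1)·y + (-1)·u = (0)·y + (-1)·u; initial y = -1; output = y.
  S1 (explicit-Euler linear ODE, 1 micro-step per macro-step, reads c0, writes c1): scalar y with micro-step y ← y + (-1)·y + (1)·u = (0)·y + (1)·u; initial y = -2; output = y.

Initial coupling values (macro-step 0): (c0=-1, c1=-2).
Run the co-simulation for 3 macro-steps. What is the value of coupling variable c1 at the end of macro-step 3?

c1 at macro-step 3 = -1

macro 1: S0 reads c0=-1 → after 1×micro: 1; S1 reads c0=-1 → after 1×micro: -1 ⇒ (c0=1, c1=-1)
macro 2: S0 reads c0=1 → after 1×micro: -1; S1 reads c0=1 → after 1×micro: 1 ⇒ (c0=-1, c1=1)
macro 3: S0 reads c0=-1 → after 1×micro: 1; S1 reads c0=-1 → after 1×micro: -1 ⇒ (c0=1, c1=-1)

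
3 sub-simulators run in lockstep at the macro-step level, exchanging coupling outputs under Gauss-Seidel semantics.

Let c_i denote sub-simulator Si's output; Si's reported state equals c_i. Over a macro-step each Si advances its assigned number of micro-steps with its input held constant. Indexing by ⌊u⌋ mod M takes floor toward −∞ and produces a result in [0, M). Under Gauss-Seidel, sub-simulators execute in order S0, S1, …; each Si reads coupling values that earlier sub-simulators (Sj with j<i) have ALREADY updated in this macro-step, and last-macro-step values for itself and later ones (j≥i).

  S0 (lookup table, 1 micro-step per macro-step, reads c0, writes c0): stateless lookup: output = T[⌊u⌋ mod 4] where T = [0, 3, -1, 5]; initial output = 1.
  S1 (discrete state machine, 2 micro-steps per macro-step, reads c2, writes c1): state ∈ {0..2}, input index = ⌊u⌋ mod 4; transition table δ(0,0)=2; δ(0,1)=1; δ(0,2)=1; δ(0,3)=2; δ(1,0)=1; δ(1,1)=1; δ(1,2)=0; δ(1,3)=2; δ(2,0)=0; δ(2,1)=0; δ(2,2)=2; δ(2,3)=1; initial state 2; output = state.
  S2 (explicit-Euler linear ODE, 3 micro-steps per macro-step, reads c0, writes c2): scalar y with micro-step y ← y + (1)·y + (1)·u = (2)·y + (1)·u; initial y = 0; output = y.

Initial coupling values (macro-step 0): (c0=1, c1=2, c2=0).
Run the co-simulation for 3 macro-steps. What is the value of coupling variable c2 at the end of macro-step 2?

c2 at macro-step 2 = 203

macro 1: S0 reads c0=1 → after 1×micro: 3; S1 reads c2=0 → after 2×micro: 2; S2 reads c0=3 → after 3×micro: 21 ⇒ (c0=3, c1=2, c2=21)
macro 2: S0 reads c0=3 → after 1×micro: 5; S1 reads c2=21 → after 2×micro: 1; S2 reads c0=5 → after 3×micro: 203 ⇒ (c0=5, c1=1, c2=203)
macro 3: S0 reads c0=5 → after 1×micro: 3; S1 reads c2=203 → after 2×micro: 1; S2 reads c0=3 → after 3×micro: 1645 ⇒ (c0=3, c1=1, c2=1645)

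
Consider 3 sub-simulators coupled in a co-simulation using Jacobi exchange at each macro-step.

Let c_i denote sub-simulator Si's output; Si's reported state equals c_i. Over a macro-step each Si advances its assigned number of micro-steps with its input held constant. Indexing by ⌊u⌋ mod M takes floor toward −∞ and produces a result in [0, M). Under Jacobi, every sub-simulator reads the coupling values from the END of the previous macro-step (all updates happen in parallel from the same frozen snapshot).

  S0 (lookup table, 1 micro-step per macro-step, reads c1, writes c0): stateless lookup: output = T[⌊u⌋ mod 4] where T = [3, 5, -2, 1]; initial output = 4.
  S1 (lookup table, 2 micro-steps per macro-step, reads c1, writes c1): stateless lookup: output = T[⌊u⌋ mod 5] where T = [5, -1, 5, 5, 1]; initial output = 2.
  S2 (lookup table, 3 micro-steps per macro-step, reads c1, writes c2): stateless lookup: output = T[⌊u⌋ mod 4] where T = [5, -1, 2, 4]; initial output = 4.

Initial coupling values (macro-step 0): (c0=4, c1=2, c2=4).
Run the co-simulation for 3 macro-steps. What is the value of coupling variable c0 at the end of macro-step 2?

c0 at macro-step 2 = 5

macro 1: S0 reads c1=2 → after 1×micro: -2; S1 reads c1=2 → after 2×micro: 5; S2 reads c1=2 → after 3×micro: 2 ⇒ (c0=-2, c1=5, c2=2)
macro 2: S0 reads c1=5 → after 1×micro: 5; S1 reads c1=5 → after 2×micro: 5; S2 reads c1=5 → after 3×micro: -1 ⇒ (c0=5, c1=5, c2=-1)
macro 3: S0 reads c1=5 → after 1×micro: 5; S1 reads c1=5 → after 2×micro: 5; S2 reads c1=5 → after 3×micro: -1 ⇒ (c0=5, c1=5, c2=-1)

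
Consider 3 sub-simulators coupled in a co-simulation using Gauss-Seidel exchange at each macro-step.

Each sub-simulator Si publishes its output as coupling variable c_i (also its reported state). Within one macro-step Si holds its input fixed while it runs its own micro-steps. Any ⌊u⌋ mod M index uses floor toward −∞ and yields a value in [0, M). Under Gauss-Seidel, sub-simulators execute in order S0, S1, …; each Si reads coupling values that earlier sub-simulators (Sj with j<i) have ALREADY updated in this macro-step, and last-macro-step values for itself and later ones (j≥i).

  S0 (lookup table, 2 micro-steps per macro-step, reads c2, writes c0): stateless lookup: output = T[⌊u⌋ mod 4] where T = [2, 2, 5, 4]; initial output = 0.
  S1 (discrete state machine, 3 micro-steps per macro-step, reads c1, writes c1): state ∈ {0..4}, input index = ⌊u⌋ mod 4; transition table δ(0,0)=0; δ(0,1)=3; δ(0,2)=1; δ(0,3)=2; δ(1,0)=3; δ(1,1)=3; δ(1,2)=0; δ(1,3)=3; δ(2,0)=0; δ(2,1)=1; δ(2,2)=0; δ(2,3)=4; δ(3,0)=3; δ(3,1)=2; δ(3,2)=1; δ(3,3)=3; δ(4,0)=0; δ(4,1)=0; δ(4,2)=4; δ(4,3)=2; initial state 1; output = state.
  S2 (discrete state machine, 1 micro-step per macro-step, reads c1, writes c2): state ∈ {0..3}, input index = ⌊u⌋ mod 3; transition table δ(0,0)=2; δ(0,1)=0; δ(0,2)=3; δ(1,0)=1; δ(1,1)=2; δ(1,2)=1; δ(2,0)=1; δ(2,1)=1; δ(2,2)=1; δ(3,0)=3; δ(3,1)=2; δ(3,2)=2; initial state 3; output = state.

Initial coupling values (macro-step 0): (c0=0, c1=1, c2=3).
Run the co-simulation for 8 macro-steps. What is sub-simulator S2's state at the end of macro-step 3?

macro 1: S0 reads c2=3 → after 2×micro: 4; S1 reads c1=1 → after 3×micro: 1; S2 reads c1=1 → after 1×micro: 2 ⇒ (c0=4, c1=1, c2=2)
macro 2: S0 reads c2=2 → after 2×micro: 5; S1 reads c1=1 → after 3×micro: 1; S2 reads c1=1 → after 1×micro: 1 ⇒ (c0=5, c1=1, c2=1)
macro 3: S0 reads c2=1 → after 2×micro: 2; S1 reads c1=1 → after 3×micro: 1; S2 reads c1=1 → after 1×micro: 2 ⇒ (c0=2, c1=1, c2=2)
macro 4: S0 reads c2=2 → after 2×micro: 5; S1 reads c1=1 → after 3×micro: 1; S2 reads c1=1 → after 1×micro: 1 ⇒ (c0=5, c1=1, c2=1)
macro 5: S0 reads c2=1 → after 2×micro: 2; S1 reads c1=1 → after 3×micro: 1; S2 reads c1=1 → after 1×micro: 2 ⇒ (c0=2, c1=1, c2=2)
macro 6: S0 reads c2=2 → after 2×micro: 5; S1 reads c1=1 → after 3×micro: 1; S2 reads c1=1 → after 1×micro: 1 ⇒ (c0=5, c1=1, c2=1)
macro 7: S0 reads c2=1 → after 2×micro: 2; S1 reads c1=1 → after 3×micro: 1; S2 reads c1=1 → after 1×micro: 2 ⇒ (c0=2, c1=1, c2=2)
macro 8: S0 reads c2=2 → after 2×micro: 5; S1 reads c1=1 → after 3×micro: 1; S2 reads c1=1 → after 1×micro: 1 ⇒ (c0=5, c1=1, c2=1)

S2 state at macro-step 3 = 2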